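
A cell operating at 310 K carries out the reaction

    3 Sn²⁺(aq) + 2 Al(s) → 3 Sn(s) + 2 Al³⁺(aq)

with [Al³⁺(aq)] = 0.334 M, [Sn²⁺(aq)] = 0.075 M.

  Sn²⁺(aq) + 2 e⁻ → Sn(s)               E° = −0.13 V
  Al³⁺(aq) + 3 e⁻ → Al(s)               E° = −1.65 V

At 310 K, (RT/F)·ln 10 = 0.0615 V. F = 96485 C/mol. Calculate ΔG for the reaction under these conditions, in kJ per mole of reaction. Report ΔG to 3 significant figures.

E°cell = −0.13 − (−1.65) = +1.52 V; the balanced reaction transfers n = 6 electrons.
Q = [Al³⁺(aq)]^2 / [Sn²⁺(aq)]^3 = 264, so log Q = 2.422 and E = +1.52 − (0.0615/6)(2.422) = +1.4952 V.
Then ΔG = −nFE = −6 × 96485 × +1.4952 J/mol = −866 kJ/mol.

−866 kJ/mol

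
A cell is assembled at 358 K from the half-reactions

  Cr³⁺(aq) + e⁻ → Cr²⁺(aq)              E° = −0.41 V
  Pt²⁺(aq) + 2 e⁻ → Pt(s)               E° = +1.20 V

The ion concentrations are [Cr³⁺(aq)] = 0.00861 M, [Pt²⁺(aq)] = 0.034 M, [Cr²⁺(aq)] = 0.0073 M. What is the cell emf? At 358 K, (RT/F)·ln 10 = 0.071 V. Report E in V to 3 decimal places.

+1.553 V

Pt²⁺/Pt is reduced (cathode, E° = +1.20 V) and Cr³⁺/Cr²⁺ is oxidized (anode).
E°cell = +1.20 − (−0.41) = +1.61 V, with n = 2 electrons transferred.
For the overall reaction Pt²⁺(aq) + 2 Cr²⁺(aq) → Pt(s) + 2 Cr³⁺(aq), Q = [Cr³⁺(aq)]^2 / ([Pt²⁺(aq)]·[Cr²⁺(aq)]^2) = 40.9, giving log Q = 1.612.
E = E° − (0.071/n)·log Q = +1.61 − (0.071/2)(1.612) = +1.553 V.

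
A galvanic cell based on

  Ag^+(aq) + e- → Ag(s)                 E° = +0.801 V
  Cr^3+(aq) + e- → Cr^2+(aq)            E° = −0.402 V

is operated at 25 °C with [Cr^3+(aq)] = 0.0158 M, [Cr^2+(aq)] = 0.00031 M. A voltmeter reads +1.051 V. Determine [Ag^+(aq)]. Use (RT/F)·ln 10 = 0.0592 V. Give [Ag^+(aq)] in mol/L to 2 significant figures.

0.14 M

Ag⁺/Ag is the cathode (higher E°); E°cell = +0.801 − (−0.402) = +1.203 V with n = 1.
Since E = E° − (0.0592/n)·log Q, log Q = n(E° − E)/0.0592 = 2.568.
For Ag^+(aq) + Cr^2+(aq) → Ag(s) + Cr^3+(aq), the reaction quotient is Q = [Cr^3+(aq)] / ([Ag^+(aq)]·[Cr^2+(aq)]).
Isolating [Ag^+(aq)] in Q = 10^{2.568} yields log [Ag^+(aq)] = −0.861, i.e. 0.14 M.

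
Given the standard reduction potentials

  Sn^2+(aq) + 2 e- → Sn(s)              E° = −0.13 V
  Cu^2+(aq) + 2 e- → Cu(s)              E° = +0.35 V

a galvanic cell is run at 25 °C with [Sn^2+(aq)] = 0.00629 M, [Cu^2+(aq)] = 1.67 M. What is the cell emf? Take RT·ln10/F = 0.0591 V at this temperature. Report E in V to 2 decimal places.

The Cu²⁺/Cu couple has the more positive E°, so it is the cathode; Sn²⁺/Sn is the anode.
The standard potential is +0.35 − (−0.13) = +0.48 V and the balanced reaction transfers n = 2 electrons.
Balancing gives Cu^2+(aq) + Sn(s) → Cu(s) + Sn^2+(aq); hence Q = [Sn^2+(aq)] / [Cu^2+(aq)] = 0.00377 (log Q = −2.424).
E = E° − (0.0591/n)·log Q = +0.48 − (0.0591/2)(−2.424) = +0.55 V.

+0.55 V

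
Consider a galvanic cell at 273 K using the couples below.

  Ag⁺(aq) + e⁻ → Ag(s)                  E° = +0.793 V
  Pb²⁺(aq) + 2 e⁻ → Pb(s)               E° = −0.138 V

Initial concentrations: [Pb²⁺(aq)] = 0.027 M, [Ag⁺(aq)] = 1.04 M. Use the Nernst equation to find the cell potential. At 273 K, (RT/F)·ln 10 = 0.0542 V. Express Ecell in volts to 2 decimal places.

+0.97 V

Ag⁺/Ag is reduced (cathode, E° = +0.793 V) and Pb²⁺/Pb is oxidized (anode).
The standard potential is +0.793 − (−0.138) = +0.931 V and the balanced reaction transfers n = 2 electrons.
Balancing gives 2 Ag⁺(aq) + Pb(s) → 2 Ag(s) + Pb²⁺(aq); hence Q = [Pb²⁺(aq)] / [Ag⁺(aq)]^2 = 0.025 (log Q = −1.603).
Applying E = E° − (RT ln10/nF)·log Q gives +0.931 − (0.0542/2)(−1.603) = +0.97 V.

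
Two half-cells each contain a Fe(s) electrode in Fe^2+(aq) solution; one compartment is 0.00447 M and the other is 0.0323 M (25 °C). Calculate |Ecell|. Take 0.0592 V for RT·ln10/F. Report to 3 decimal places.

For a concentration cell E°cell = 0, since both electrodes use the same couple.
The compartment with the higher Fe^2+(aq) concentration (0.0323 M) acts as the cathode; ions are reduced there and produced at the dilute (0.00447 M) anode.
With n = 2, Ecell = −(0.0592/2)·log([dilute]/[conc]) = −(0.0592/2)·log(0.00447/0.0323) = +0.025 V.

0.025 V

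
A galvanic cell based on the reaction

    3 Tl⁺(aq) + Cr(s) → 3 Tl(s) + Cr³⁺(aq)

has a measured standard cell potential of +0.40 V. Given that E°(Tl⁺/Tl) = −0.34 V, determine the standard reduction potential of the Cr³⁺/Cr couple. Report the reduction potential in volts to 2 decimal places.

−0.74 V

In the reaction as written the Tl⁺/Tl couple is reduced (cathode) and Cr³⁺/Cr is oxidized (anode), so E°cell = E°(Tl⁺/Tl) − E°(Cr³⁺/Cr).
E°(Cr³⁺/Cr) = E°(cathode) − E°cell = −0.34 − (+0.40) = −0.74 V.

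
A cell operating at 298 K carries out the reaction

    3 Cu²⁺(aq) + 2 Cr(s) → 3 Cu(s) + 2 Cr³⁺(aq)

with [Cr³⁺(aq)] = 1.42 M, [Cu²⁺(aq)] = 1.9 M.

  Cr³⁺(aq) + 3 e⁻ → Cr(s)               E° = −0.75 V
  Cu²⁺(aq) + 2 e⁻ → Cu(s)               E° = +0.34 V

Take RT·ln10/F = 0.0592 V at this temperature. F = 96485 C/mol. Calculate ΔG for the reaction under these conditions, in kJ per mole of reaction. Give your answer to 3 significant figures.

With Cu²⁺/Cu reduced at the cathode, E°cell = +0.34 − (−0.75) = +1.09 V and n = 6.
Q = [Cr³⁺(aq)]^2 / [Cu²⁺(aq)]^3 = 0.294, so log Q = −0.532 and E = +1.09 − (0.0592/6)(−0.532) = +1.0952 V.
ΔG = −nFE = −(6)(96485)(+1.0952) J/mol = −634 kJ/mol.

−634 kJ/mol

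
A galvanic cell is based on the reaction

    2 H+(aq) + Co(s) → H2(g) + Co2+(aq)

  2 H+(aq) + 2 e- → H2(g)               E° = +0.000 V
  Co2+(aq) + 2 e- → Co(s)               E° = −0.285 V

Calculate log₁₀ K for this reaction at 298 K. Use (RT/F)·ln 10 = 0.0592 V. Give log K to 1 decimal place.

log K = 9.6

The 2H⁺/H₂ couple is reduced (cathode); E°cell = +0.000 − (−0.285) = +0.285 V with n = 2.
At equilibrium E = 0, so log K = nE°cell / 0.0592 = (2)(+0.285) / 0.0592 = 9.6.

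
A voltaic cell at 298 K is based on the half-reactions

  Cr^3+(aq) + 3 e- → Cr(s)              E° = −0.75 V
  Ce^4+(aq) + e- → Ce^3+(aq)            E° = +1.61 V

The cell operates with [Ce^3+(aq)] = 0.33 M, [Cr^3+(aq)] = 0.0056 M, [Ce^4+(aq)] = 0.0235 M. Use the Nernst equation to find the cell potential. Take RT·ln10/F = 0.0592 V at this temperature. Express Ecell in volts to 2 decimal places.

+2.34 V

The Ce⁴⁺/Ce³⁺ couple has the more positive E°, so it is the cathode; Cr³⁺/Cr is the anode.
E°cell = +1.61 − (−0.75) = +2.36 V, with n = 3 electrons transferred.
The balanced reaction is 3 Ce^4+(aq) + Cr(s) → 3 Ce^3+(aq) + Cr^3+(aq), so Q = ([Ce^3+(aq)]^3·[Cr^3+(aq)]) / [Ce^4+(aq)]^3 = 15.5 and log Q = 1.191.
E = E° − (0.0592/n)·log Q = +2.36 − (0.0592/3)(1.191) = +2.34 V.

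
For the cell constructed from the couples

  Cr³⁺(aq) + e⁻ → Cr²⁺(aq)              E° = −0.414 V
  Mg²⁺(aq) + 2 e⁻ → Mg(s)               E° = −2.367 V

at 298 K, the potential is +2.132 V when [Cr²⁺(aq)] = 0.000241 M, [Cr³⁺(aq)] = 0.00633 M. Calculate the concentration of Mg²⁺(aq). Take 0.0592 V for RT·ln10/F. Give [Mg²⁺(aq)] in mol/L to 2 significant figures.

The Cr³⁺/Cr²⁺ couple has the larger reduction potential, so it is the cathode: E°cell = −0.414 − (−2.367) = +1.953 V and n = 2.
Rearranging E = E° − (0.0592/n)·log Q gives log Q = 2(+1.953 − (+2.132))/0.0592 = −6.047.
Balancing electrons gives 2 Cr³⁺(aq) + Mg(s) → 2 Cr²⁺(aq) + Mg²⁺(aq); thus Q = ([Cr²⁺(aq)]^2·[Mg²⁺(aq)]) / [Cr³⁺(aq)]^2.
Isolating [Mg²⁺(aq)] in Q = 10^{−6.047} yields log [Mg²⁺(aq)] = −3.208, i.e. 0.00062 M.

0.00062 M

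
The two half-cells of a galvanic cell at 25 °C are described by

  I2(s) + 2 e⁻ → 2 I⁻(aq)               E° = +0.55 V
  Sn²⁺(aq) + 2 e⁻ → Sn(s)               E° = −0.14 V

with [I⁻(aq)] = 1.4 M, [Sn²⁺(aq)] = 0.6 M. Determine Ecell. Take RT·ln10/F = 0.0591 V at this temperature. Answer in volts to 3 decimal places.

I₂/I⁻ is reduced (cathode, E° = +0.55 V) and Sn²⁺/Sn is oxidized (anode).
E°cell = +0.55 − (−0.14) = +0.69 V, with n = 2 electrons transferred.
For the overall reaction I2(s) + Sn(s) → 2 I⁻(aq) + Sn²⁺(aq), Q = [I⁻(aq)]^2·[Sn²⁺(aq)] = 1.18, giving log Q = 0.070.
Applying E = E° − (RT ln10/nF)·log Q gives +0.69 − (0.0591/2)(0.070) = +0.688 V.

+0.688 V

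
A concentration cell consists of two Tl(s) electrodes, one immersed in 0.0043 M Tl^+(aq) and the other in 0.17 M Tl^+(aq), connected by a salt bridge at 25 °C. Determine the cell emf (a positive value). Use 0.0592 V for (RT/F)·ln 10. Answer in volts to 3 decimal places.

0.095 V

For a concentration cell E°cell = 0, since both electrodes use the same couple.
The compartment with the higher Tl^+(aq) concentration (0.17 M) acts as the cathode; ions are reduced there and produced at the dilute (0.0043 M) anode.
With n = 1, Ecell = −(0.0592/1)·log([dilute]/[conc]) = −(0.0592/1)·log(0.0043/0.17) = +0.095 V.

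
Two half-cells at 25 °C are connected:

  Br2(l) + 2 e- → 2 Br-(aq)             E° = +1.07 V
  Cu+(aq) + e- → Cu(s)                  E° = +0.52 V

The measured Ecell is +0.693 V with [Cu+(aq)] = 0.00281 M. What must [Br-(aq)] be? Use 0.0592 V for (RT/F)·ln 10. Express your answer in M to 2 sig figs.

1.4 M

Br₂/Br⁻ is the cathode (higher E°); E°cell = +1.07 − (+0.52) = +0.55 V with n = 2.
Since E = E° − (0.0592/n)·log Q, log Q = n(E° − E)/0.0592 = −4.831.
Balancing electrons gives Br2(l) + 2 Cu(s) → 2 Br-(aq) + 2 Cu+(aq); thus Q = [Br-(aq)]^2·[Cu+(aq)]^2.
Substituting the known concentrations and solving, log [Br-(aq)] = 0.136 and [Br-(aq)] = 1.4 M.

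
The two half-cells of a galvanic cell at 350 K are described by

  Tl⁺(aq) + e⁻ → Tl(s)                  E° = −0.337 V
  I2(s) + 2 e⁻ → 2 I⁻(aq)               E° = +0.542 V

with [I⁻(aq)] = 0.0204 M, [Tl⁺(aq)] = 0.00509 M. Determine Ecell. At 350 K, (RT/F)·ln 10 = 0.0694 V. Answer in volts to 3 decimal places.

The I₂/I⁻ couple has the more positive E°, so it is the cathode; Tl⁺/Tl is the anode.
E°cell = +0.542 − (−0.337) = +0.879 V, with n = 2 electrons transferred.
Balancing gives I2(s) + 2 Tl(s) → 2 I⁻(aq) + 2 Tl⁺(aq); hence Q = [I⁻(aq)]^2·[Tl⁺(aq)]^2 = 1.08×10^−8 (log Q = −7.967).
By the Nernst equation, E = +0.879 − (0.0694/2)·(−7.967) = +1.155 V.

+1.155 V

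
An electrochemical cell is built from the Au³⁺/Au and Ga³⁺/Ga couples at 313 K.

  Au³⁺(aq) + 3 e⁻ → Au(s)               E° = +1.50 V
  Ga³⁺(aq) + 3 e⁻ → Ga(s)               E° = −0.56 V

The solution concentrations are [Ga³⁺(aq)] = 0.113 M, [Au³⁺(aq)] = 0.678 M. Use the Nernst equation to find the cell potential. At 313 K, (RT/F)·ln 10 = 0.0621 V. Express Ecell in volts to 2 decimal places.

+2.08 V

Au³⁺/Au is reduced (cathode, E° = +1.50 V) and Ga³⁺/Ga is oxidized (anode).
The standard potential is +1.50 − (−0.56) = +2.06 V and the balanced reaction transfers n = 3 electrons.
The balanced reaction is Au³⁺(aq) + Ga(s) → Au(s) + Ga³⁺(aq), so Q = [Ga³⁺(aq)] / [Au³⁺(aq)] = 0.167 and log Q = −0.778.
Applying E = E° − (RT ln10/nF)·log Q gives +2.06 − (0.0621/3)(−0.778) = +2.08 V.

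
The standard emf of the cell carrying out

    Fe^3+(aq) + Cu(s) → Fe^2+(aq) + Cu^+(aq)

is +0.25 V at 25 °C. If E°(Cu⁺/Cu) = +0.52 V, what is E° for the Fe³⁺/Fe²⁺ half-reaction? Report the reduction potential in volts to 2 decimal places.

In the reaction as written the Fe³⁺/Fe²⁺ couple is reduced (cathode) and Cu⁺/Cu is oxidized (anode), so E°cell = E°(Fe³⁺/Fe²⁺) − E°(Cu⁺/Cu).
E°(Fe³⁺/Fe²⁺) = E°cell + E°(anode) = +0.25 + (+0.52) = +0.77 V.

+0.77 V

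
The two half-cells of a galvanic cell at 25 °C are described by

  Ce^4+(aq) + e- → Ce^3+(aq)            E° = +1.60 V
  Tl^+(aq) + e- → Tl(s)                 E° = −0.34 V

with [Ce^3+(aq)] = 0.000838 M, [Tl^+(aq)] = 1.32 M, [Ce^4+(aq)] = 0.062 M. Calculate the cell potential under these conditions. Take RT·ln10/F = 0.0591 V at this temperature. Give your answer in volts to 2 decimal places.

+2.04 V

The Ce⁴⁺/Ce³⁺ couple has the more positive E°, so it is the cathode; Tl⁺/Tl is the anode.
E°cell = E°cat − E°an = +1.60 − (−0.34) = +1.94 V; n = 1.
For the overall reaction Ce^4+(aq) + Tl(s) → Ce^3+(aq) + Tl^+(aq), Q = ([Ce^3+(aq)]·[Tl^+(aq)]) / [Ce^4+(aq)] = 0.0178, giving log Q = −1.749.
E = E° − (0.0591/n)·log Q = +1.94 − (0.0591/1)(−1.749) = +2.04 V.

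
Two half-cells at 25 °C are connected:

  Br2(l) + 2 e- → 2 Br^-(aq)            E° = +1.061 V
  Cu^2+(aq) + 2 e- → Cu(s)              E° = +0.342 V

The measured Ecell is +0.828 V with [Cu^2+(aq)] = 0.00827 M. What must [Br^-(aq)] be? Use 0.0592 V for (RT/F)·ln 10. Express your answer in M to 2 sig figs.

Br₂/Br⁻ is the cathode (higher E°); E°cell = +1.061 − (+0.342) = +0.719 V with n = 2.
From the Nernst equation, log Q = n(E° − E)/0.0592 = 2·(+0.719 − (+0.828))/0.0592 = −3.682.
For Br2(l) + Cu(s) → 2 Br^-(aq) + Cu^2+(aq), the reaction quotient is Q = [Br^-(aq)]^2·[Cu^2+(aq)].
Substituting the known concentrations and solving, log [Br^-(aq)] = −0.800 and [Br^-(aq)] = 0.16 M.

0.16 M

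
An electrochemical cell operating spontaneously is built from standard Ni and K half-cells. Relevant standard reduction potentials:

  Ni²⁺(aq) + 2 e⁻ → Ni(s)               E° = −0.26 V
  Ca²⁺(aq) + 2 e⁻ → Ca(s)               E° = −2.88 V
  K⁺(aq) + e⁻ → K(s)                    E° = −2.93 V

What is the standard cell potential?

The Ni²⁺/Ni couple has the higher E°, so Ni ion is reduced (cathode) and K is oxidized (anode).
E°cell = E°(cathode) − E°(anode) = −0.26 − (−2.93) = +2.67 V.

+2.67 V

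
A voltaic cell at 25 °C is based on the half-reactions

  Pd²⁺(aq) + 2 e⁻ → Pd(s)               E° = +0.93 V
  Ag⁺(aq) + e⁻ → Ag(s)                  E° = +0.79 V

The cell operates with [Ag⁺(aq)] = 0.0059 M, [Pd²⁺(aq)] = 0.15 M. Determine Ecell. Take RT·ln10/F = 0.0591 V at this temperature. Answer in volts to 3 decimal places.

Pd²⁺/Pd is reduced (cathode, E° = +0.93 V) and Ag⁺/Ag is oxidized (anode).
E°cell = +0.93 − (+0.79) = +0.14 V, with n = 2 electrons transferred.
For the overall reaction Pd²⁺(aq) + 2 Ag(s) → Pd(s) + 2 Ag⁺(aq), Q = [Ag⁺(aq)]^2 / [Pd²⁺(aq)] = 0.000232, giving log Q = −3.634.
Applying E = E° − (RT ln10/nF)·log Q gives +0.14 − (0.0591/2)(−3.634) = +0.247 V.

+0.247 V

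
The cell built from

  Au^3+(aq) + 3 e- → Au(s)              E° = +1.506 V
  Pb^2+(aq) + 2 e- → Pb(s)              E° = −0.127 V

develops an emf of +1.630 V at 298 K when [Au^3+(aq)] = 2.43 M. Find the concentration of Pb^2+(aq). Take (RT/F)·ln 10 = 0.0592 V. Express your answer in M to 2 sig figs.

2.3 M

The Au³⁺/Au couple has the larger reduction potential, so it is the cathode: E°cell = +1.506 − (−0.127) = +1.633 V and n = 6.
From the Nernst equation, log Q = n(E° − E)/0.0592 = 6·(+1.633 − (+1.630))/0.0592 = 0.304.
The balanced reaction is 2 Au^3+(aq) + 3 Pb(s) → 2 Au(s) + 3 Pb^2+(aq), so Q = [Pb^2+(aq)]^3 / [Au^3+(aq)]^2.
Substituting the known concentrations and solving, log [Pb^2+(aq)] = 0.358 and [Pb^2+(aq)] = 2.3 M.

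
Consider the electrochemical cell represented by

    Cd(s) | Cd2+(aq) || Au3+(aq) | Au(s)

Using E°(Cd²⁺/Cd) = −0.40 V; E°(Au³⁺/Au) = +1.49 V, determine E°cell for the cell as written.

By convention the left-hand electrode in cell notation is the anode (oxidation) and the right-hand electrode is the cathode (reduction).
E°cell = E°(right) − E°(left) = +1.49 − (−0.40) = +1.89 V.

+1.89 V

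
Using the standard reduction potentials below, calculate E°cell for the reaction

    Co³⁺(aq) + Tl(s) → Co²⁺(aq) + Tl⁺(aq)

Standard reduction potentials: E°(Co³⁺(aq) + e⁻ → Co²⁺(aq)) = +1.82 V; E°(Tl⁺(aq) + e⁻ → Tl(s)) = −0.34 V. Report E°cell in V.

+2.16 V

Co³⁺(aq) gains electrons, so the Co³⁺/Co²⁺ couple is the cathode; the Tl⁺/Tl couple is the anode.
E°cell = E°(cathode) − E°(anode) = +1.82 − (−0.34) = +2.16 V.
The positive value indicates the reaction is spontaneous as written.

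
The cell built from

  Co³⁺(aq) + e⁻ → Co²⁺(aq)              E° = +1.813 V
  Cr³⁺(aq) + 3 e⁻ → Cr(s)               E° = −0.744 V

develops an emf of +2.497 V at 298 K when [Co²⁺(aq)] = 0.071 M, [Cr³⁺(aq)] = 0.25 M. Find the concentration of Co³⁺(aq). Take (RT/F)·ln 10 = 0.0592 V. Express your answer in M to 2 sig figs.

0.0043 M

The Co³⁺/Co²⁺ couple has the larger reduction potential, so it is the cathode: E°cell = +1.813 − (−0.744) = +2.557 V and n = 3.
Rearranging E = E° − (0.0592/n)·log Q gives log Q = 3(+2.557 − (+2.497))/0.0592 = 3.041.
For 3 Co³⁺(aq) + Cr(s) → 3 Co²⁺(aq) + Cr³⁺(aq), the reaction quotient is Q = ([Co²⁺(aq)]^3·[Cr³⁺(aq)]) / [Co³⁺(aq)]^3.
Substituting the known concentrations and solving, log [Co³⁺(aq)] = −2.363 and [Co³⁺(aq)] = 0.0043 M.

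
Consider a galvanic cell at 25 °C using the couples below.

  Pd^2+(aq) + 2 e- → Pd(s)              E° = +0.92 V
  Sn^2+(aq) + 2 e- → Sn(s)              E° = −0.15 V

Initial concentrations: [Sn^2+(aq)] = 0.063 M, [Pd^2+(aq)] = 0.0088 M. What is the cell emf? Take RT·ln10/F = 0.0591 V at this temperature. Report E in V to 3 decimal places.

The Pd²⁺/Pd couple has the more positive E°, so it is the cathode; Sn²⁺/Sn is the anode.
The standard potential is +0.92 − (−0.15) = +1.07 V and the balanced reaction transfers n = 2 electrons.
Balancing gives Pd^2+(aq) + Sn(s) → Pd(s) + Sn^2+(aq); hence Q = [Sn^2+(aq)] / [Pd^2+(aq)] = 7.16 (log Q = 0.855).
Applying E = E° − (RT ln10/nF)·log Q gives +1.07 − (0.0591/2)(0.855) = +1.045 V.

+1.045 V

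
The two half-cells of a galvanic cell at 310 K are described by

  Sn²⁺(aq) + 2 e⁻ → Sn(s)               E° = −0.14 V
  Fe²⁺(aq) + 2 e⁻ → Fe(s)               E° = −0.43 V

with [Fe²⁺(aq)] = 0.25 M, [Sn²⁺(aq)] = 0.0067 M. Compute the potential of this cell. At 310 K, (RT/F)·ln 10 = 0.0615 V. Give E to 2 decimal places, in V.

The Sn²⁺/Sn couple has the more positive E°, so it is the cathode; Fe²⁺/Fe is the anode.
E°cell = E°cat − E°an = −0.14 − (−0.43) = +0.29 V; n = 2.
Balancing gives Sn²⁺(aq) + Fe(s) → Sn(s) + Fe²⁺(aq); hence Q = [Fe²⁺(aq)] / [Sn²⁺(aq)] = 37.3 (log Q = 1.572).
E = E° − (0.0615/n)·log Q = +0.29 − (0.0615/2)(1.572) = +0.24 V.

+0.24 V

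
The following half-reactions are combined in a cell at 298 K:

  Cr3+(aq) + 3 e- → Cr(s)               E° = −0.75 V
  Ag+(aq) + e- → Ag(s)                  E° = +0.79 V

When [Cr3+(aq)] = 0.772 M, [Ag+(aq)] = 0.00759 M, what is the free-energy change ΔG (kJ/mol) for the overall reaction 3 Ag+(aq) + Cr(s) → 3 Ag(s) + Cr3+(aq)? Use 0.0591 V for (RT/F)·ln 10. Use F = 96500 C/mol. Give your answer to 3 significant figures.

−410 kJ/mol

E°cell = +0.79 − (−0.75) = +1.54 V; the balanced reaction transfers n = 3 electrons.
Here Q = [Cr3+(aq)] / [Ag+(aq)]^3 = 1.77×10^6 (log Q = 6.247), giving E = +1.54 − (0.0591/3)·(6.247) = +1.4169 V.
Finally ΔG = −nFE = −(3)(96500 C/mol)(+1.4169 V) = −410 kJ/mol.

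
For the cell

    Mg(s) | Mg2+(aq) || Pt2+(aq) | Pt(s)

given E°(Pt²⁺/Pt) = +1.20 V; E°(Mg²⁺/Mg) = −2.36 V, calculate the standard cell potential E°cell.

+3.56 V

By convention the left-hand electrode in cell notation is the anode (oxidation) and the right-hand electrode is the cathode (reduction).
E°cell = E°(right) − E°(left) = +1.20 − (−2.36) = +3.56 V.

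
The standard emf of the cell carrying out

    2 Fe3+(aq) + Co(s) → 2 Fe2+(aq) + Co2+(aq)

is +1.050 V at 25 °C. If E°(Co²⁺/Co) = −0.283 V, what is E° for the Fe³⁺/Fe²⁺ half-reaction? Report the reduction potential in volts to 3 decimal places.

+0.767 V

In the reaction as written the Fe³⁺/Fe²⁺ couple is reduced (cathode) and Co²⁺/Co is oxidized (anode), so E°cell = E°(Fe³⁺/Fe²⁺) − E°(Co²⁺/Co).
E°(Fe³⁺/Fe²⁺) = E°cell + E°(anode) = +1.050 + (−0.283) = +0.767 V.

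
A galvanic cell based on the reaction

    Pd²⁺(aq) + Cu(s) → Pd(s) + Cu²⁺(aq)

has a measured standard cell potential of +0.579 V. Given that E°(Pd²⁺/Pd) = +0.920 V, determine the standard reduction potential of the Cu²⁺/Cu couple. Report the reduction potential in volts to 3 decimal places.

+0.341 V

In the reaction as written the Pd²⁺/Pd couple is reduced (cathode) and Cu²⁺/Cu is oxidized (anode), so E°cell = E°(Pd²⁺/Pd) − E°(Cu²⁺/Cu).
E°(Cu²⁺/Cu) = E°(cathode) − E°cell = +0.920 − (+0.579) = +0.341 V.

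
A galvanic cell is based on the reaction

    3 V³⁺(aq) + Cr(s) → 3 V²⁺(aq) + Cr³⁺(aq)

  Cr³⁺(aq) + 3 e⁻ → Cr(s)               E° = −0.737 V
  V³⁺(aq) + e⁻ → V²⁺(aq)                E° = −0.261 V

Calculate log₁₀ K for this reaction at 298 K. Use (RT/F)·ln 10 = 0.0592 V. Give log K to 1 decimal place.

log K = 24.1

The V³⁺/V²⁺ couple is reduced (cathode); E°cell = −0.261 − (−0.737) = +0.476 V with n = 3.
At equilibrium E = 0, so log K = nE°cell / 0.0592 = (3)(+0.476) / 0.0592 = 24.1.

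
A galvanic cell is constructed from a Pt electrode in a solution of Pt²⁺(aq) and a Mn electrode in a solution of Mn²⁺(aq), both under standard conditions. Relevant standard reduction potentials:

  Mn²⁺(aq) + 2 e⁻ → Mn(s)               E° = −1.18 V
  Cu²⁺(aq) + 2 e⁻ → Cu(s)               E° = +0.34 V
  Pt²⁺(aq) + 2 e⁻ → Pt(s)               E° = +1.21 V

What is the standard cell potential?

+2.39 V

The Pt²⁺/Pt couple has the higher E°, so Pt ion is reduced (cathode) and Mn is oxidized (anode).
E°cell = E°(cathode) − E°(anode) = +1.21 − (−1.18) = +2.39 V.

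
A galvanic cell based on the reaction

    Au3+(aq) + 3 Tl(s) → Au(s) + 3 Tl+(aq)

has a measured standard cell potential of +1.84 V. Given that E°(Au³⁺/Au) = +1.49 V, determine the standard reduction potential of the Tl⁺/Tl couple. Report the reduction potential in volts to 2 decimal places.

−0.35 V

In the reaction as written the Au³⁺/Au couple is reduced (cathode) and Tl⁺/Tl is oxidized (anode), so E°cell = E°(Au³⁺/Au) − E°(Tl⁺/Tl).
E°(Tl⁺/Tl) = E°(cathode) − E°cell = +1.49 − (+1.84) = −0.35 V.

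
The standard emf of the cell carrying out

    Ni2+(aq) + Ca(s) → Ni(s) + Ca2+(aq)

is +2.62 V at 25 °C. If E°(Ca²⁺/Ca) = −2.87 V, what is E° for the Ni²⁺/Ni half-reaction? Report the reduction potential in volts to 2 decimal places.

−0.25 V

In the reaction as written the Ni²⁺/Ni couple is reduced (cathode) and Ca²⁺/Ca is oxidized (anode), so E°cell = E°(Ni²⁺/Ni) − E°(Ca²⁺/Ca).
E°(Ni²⁺/Ni) = E°cell + E°(anode) = +2.62 + (−2.87) = −0.25 V.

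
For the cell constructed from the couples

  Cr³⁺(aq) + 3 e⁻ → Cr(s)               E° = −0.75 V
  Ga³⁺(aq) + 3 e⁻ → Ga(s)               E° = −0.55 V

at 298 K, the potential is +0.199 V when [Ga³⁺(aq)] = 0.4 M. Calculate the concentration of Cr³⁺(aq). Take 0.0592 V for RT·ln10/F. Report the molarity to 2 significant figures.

0.45 M

Ga³⁺/Ga is the cathode (higher E°); E°cell = −0.55 − (−0.75) = +0.20 V with n = 3.
From the Nernst equation, log Q = n(E° − E)/0.0592 = 3·(+0.20 − (+0.199))/0.0592 = 0.051.
The balanced reaction is Ga³⁺(aq) + Cr(s) → Ga(s) + Cr³⁺(aq), so Q = [Cr³⁺(aq)] / [Ga³⁺(aq)].
Isolating [Cr³⁺(aq)] in Q = 10^{0.051} yields log [Cr³⁺(aq)] = −0.347, i.e. 0.45 M.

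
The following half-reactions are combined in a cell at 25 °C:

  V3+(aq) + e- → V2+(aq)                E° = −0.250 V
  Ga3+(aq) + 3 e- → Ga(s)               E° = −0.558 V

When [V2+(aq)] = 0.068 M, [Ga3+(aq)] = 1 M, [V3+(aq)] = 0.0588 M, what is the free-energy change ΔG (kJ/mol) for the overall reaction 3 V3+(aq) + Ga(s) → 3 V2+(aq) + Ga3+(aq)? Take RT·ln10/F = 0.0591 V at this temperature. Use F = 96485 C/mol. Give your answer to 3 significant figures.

−88.1 kJ/mol

With V³⁺/V²⁺ reduced at the cathode, E°cell = −0.250 − (−0.558) = +0.308 V and n = 3.
Q = ([V2+(aq)]^3·[Ga3+(aq)]) / [V3+(aq)]^3 = 1.55, so log Q = 0.189 and E = +0.308 − (0.0591/3)(0.189) = +0.3043 V.
Finally ΔG = −nFE = −(3)(96485 C/mol)(+0.3043 V) = −88.1 kJ/mol.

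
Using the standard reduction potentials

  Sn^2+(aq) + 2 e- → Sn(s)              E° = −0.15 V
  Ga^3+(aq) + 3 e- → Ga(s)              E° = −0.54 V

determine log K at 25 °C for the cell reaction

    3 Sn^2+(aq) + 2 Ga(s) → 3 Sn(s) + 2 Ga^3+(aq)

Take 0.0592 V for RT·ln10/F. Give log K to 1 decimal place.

log K = 39.5

The Sn²⁺/Sn couple is reduced (cathode); E°cell = −0.15 − (−0.54) = +0.39 V with n = 6.
At equilibrium E = 0, so log K = nE°cell / 0.0592 = (6)(+0.39) / 0.0592 = 39.5.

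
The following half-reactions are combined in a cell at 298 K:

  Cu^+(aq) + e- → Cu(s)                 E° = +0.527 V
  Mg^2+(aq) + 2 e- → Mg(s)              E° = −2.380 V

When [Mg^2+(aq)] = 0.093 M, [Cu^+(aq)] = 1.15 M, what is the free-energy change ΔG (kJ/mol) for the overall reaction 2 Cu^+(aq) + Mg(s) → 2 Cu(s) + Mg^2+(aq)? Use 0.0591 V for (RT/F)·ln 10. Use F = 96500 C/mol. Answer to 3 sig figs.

−568 kJ/mol

The standard cell potential is +0.527 − (−2.380) = +2.907 V, with n = 2 electrons in the balanced equation.
Q = [Mg^2+(aq)] / [Cu^+(aq)]^2 = 0.0703, so log Q = −1.153 and E = +2.907 − (0.0591/2)(−1.153) = +2.9411 V.
Then ΔG = −nFE = −2 × 96500 × +2.9411 J/mol = −568 kJ/mol.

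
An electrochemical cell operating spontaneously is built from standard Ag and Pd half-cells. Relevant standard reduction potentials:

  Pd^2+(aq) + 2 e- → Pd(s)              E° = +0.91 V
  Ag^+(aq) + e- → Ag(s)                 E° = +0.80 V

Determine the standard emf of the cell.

Of the two couples in this cell, the one with the more positive reduction potential is reduced at the cathode: here that is Pd²⁺/Pd (+0.91 V); Ag⁺/Ag (+0.80 V) is the anode.
E°cell = E°(cathode) − E°(anode) = +0.91 − (+0.80) = +0.11 V.

+0.11 V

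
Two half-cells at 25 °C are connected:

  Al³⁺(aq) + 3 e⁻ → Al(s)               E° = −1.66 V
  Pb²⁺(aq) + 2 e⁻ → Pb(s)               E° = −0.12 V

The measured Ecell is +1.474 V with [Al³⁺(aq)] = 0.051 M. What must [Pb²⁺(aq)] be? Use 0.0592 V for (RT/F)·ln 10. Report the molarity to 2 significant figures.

The Pb²⁺/Pb couple has the larger reduction potential, so it is the cathode: E°cell = −0.12 − (−1.66) = +1.54 V and n = 6.
Rearranging E = E° − (0.0592/n)·log Q gives log Q = 6(+1.54 − (+1.474))/0.0592 = 6.689.
The balanced reaction is 3 Pb²⁺(aq) + 2 Al(s) → 3 Pb(s) + 2 Al³⁺(aq), so Q = [Al³⁺(aq)]^2 / [Pb²⁺(aq)]^3.
Solving for the unknown gives log [Pb²⁺(aq)] = −3.091, so [Pb²⁺(aq)] ≈ 0.00081 M.

0.00081 M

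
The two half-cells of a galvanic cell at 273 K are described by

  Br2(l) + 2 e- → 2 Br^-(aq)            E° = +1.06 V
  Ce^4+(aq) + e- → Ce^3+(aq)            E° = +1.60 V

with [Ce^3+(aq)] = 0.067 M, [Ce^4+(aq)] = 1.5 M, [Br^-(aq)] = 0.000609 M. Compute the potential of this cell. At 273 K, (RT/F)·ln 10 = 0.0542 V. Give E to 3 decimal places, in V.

The Ce⁴⁺/Ce³⁺ couple has the more positive E°, so it is the cathode; Br₂/Br⁻ is the anode.
E°cell = +1.60 − (+1.06) = +0.54 V, with n = 2 electrons transferred.
The balanced reaction is 2 Ce^4+(aq) + 2 Br^-(aq) → 2 Ce^3+(aq) + Br2(l), so Q = [Ce^3+(aq)]^2 / ([Ce^4+(aq)]^2·[Br^-(aq)]^2) = 5.38×10^3 and log Q = 3.731.
E = E° − (0.0542/n)·log Q = +0.54 − (0.0542/2)(3.731) = +0.439 V.

+0.439 V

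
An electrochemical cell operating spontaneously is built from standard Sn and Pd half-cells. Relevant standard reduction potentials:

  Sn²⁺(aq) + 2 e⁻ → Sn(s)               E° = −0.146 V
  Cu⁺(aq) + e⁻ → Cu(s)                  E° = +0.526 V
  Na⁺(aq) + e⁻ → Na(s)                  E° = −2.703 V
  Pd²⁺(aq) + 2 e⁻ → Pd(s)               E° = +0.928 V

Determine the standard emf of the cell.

Of the two couples in this cell, the one with the more positive reduction potential is reduced at the cathode: here that is Pd²⁺/Pd (+0.928 V); Sn²⁺/Sn (−0.146 V) is the anode.
E°cell = E°(cathode) − E°(anode) = +0.928 − (−0.146) = +1.074 V.

+1.074 V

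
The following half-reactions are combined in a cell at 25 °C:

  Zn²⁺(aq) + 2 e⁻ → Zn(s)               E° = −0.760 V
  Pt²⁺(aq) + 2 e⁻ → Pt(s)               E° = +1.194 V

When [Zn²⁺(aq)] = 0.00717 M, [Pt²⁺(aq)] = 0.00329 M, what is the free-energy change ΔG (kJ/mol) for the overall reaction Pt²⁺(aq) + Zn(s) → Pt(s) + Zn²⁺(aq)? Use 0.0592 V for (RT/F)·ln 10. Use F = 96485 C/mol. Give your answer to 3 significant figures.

The standard cell potential is +1.194 − (−0.760) = +1.954 V, with n = 2 electrons in the balanced equation.
The reaction quotient is [Zn²⁺(aq)] / [Pt²⁺(aq)] = 2.18; by Nernst, E = +1.954 − (0.0592/2)(0.338) = +1.9440 V.
Then ΔG = −nFE = −2 × 96485 × +1.9440 J/mol = −375 kJ/mol.

−375 kJ/mol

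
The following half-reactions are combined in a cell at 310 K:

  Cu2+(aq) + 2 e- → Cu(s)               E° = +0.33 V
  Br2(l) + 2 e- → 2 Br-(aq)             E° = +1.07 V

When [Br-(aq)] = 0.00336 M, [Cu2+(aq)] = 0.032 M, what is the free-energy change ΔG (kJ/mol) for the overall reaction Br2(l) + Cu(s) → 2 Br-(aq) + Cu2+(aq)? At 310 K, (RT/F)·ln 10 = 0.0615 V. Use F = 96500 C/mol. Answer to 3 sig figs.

E°cell = +1.07 − (+0.33) = +0.74 V; the balanced reaction transfers n = 2 electrons.
Here Q = [Br-(aq)]^2·[Cu2+(aq)] = 3.61×10^−7 (log Q = −6.442), giving E = +0.74 − (0.0615/2)·(−6.442) = +0.9381 V.
Then ΔG = −nFE = −2 × 96500 × +0.9381 J/mol = −181 kJ/mol.

−181 kJ/mol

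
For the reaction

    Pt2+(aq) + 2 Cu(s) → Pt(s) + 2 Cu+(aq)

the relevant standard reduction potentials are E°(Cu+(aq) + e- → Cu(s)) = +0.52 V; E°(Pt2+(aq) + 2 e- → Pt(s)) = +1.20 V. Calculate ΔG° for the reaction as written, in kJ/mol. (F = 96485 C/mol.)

−131 kJ/mol

In the reaction as written Pt2+(aq) is reduced, so the Pt²⁺/Pt couple is the cathode and Cu⁺/Cu is the anode.
E°cell = +1.20 − (+0.52) = +0.68 V; balancing electrons gives n = 2.
ΔG° = −nFE°cell = −(2)(96485)(+0.68) J/mol = −131 kJ/mol.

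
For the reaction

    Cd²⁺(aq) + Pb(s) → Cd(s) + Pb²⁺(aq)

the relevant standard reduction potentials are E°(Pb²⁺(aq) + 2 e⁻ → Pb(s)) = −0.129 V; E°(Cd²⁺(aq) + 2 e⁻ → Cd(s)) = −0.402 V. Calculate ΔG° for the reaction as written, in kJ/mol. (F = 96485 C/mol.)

In the reaction as written Cd²⁺(aq) is reduced, so the Cd²⁺/Cd couple is the cathode and Pb²⁺/Pb is the anode.
E°cell = −0.402 − (−0.129) = −0.273 V; balancing electrons gives n = 2.
ΔG° = −nFE°cell = −(2)(96485)(−0.273) J/mol = +52.7 kJ/mol.

+52.7 kJ/mol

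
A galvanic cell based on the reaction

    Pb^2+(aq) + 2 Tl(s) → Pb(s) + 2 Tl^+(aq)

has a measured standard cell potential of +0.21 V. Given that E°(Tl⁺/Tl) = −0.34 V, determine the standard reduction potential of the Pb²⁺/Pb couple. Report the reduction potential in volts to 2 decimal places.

In the reaction as written the Pb²⁺/Pb couple is reduced (cathode) and Tl⁺/Tl is oxidized (anode), so E°cell = E°(Pb²⁺/Pb) − E°(Tl⁺/Tl).
E°(Pb²⁺/Pb) = E°cell + E°(anode) = +0.21 + (−0.34) = −0.13 V.

−0.13 V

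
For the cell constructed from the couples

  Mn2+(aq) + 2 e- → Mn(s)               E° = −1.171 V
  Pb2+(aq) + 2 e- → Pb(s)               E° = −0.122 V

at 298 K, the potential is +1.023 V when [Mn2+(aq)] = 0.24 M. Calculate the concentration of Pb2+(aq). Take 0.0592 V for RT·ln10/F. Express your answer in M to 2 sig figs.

Pb²⁺/Pb is the cathode (higher E°); E°cell = −0.122 − (−1.171) = +1.049 V with n = 2.
Since E = E° − (0.0592/n)·log Q, log Q = n(E° − E)/0.0592 = 0.878.
For Pb2+(aq) + Mn(s) → Pb(s) + Mn2+(aq), the reaction quotient is Q = [Mn2+(aq)] / [Pb2+(aq)].
Substituting the known concentrations and solving, log [Pb2+(aq)] = −1.498 and [Pb2+(aq)] = 0.032 M.

0.032 M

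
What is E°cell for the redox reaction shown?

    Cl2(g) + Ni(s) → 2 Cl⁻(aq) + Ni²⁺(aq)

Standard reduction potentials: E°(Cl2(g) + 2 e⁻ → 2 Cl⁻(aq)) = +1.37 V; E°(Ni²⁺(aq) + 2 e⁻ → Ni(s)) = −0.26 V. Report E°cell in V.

+1.63 V

In the reaction as written, Cl2(g) is reduced (cathode) and Ni²⁺(aq) is produced by oxidation at the anode.
E°cell = E°(cathode) − E°(anode) = +1.37 − (−0.26) = +1.63 V.
The positive value indicates the reaction is spontaneous as written.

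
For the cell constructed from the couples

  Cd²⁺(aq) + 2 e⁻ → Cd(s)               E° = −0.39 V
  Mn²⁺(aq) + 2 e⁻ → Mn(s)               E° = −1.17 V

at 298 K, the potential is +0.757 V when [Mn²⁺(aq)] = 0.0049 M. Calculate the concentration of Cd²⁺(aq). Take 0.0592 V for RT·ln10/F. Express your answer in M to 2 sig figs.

0.00082 M

Cd²⁺/Cd is the cathode (higher E°); E°cell = −0.39 − (−1.17) = +0.78 V with n = 2.
Since E = E° − (0.0592/n)·log Q, log Q = n(E° − E)/0.0592 = 0.777.
The balanced reaction is Cd²⁺(aq) + Mn(s) → Cd(s) + Mn²⁺(aq), so Q = [Mn²⁺(aq)] / [Cd²⁺(aq)].
Solving for the unknown gives log [Cd²⁺(aq)] = −3.087, so [Cd²⁺(aq)] ≈ 0.00082 M.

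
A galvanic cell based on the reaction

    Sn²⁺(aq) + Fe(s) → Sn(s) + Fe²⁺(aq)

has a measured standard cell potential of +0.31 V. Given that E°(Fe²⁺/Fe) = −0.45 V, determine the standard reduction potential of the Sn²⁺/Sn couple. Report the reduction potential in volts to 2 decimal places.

−0.14 V

In the reaction as written the Sn²⁺/Sn couple is reduced (cathode) and Fe²⁺/Fe is oxidized (anode), so E°cell = E°(Sn²⁺/Sn) − E°(Fe²⁺/Fe).
E°(Sn²⁺/Sn) = E°cell + E°(anode) = +0.31 + (−0.45) = −0.14 V.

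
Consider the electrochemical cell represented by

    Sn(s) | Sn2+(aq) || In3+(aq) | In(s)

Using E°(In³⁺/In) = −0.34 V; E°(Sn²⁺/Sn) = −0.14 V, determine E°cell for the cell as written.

−0.20 V

By convention the left-hand electrode in cell notation is the anode (oxidation) and the right-hand electrode is the cathode (reduction).
E°cell = E°(right) − E°(left) = −0.34 − (−0.14) = −0.20 V.
The negative sign shows that, as written, the cell would require an external voltage to drive the reaction.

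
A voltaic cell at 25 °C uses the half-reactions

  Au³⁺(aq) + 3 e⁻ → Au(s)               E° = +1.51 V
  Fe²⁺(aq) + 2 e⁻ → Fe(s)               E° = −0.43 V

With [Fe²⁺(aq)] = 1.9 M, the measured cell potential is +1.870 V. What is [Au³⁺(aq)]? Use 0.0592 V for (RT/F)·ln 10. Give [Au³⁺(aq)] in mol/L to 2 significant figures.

0.00074 M

The Au³⁺/Au couple has the larger reduction potential, so it is the cathode: E°cell = +1.51 − (−0.43) = +1.94 V and n = 6.
Since E = E° − (0.0592/n)·log Q, log Q = n(E° − E)/0.0592 = 7.095.
Balancing electrons gives 2 Au³⁺(aq) + 3 Fe(s) → 2 Au(s) + 3 Fe²⁺(aq); thus Q = [Fe²⁺(aq)]^3 / [Au³⁺(aq)]^2.
Solving for the unknown gives log [Au³⁺(aq)] = −3.129, so [Au³⁺(aq)] ≈ 0.00074 M.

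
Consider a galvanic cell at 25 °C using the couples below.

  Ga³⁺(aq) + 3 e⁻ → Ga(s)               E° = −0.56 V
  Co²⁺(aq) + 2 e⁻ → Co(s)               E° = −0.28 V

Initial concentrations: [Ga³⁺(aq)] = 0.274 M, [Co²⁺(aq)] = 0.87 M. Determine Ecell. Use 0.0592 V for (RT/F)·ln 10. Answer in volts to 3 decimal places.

+0.289 V

Since E°(Co²⁺/Co) > E°(Ga³⁺/Ga), Co²⁺/Co serves as the cathode.
E°cell = −0.28 − (−0.56) = +0.28 V, with n = 6 electrons transferred.
Balancing gives 3 Co²⁺(aq) + 2 Ga(s) → 3 Co(s) + 2 Ga³⁺(aq); hence Q = [Ga³⁺(aq)]^2 / [Co²⁺(aq)]^3 = 0.114 (log Q = −0.943).
Applying E = E° − (RT ln10/nF)·log Q gives +0.28 − (0.0592/6)(−0.943) = +0.289 V.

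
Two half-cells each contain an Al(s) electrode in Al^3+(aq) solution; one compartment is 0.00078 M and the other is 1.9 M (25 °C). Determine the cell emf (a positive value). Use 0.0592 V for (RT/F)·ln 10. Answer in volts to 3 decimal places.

For a concentration cell E°cell = 0, since both electrodes use the same couple.
The compartment with the higher Al^3+(aq) concentration (1.9 M) acts as the cathode; ions are reduced there and produced at the dilute (0.00078 M) anode.
With n = 3, Ecell = −(0.0592/3)·log([dilute]/[conc]) = −(0.0592/3)·log(0.00078/1.9) = +0.067 V.

0.067 V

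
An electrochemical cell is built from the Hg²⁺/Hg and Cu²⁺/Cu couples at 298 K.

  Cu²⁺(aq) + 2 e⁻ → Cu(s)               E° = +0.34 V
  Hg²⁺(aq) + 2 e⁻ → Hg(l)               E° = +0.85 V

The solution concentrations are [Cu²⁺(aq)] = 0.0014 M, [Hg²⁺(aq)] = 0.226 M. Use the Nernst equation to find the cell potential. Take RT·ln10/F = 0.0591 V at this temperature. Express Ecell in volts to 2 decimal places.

The Hg²⁺/Hg couple has the more positive E°, so it is the cathode; Cu²⁺/Cu is the anode.
E°cell = +0.85 − (+0.34) = +0.51 V, with n = 2 electrons transferred.
The balanced reaction is Hg²⁺(aq) + Cu(s) → Hg(l) + Cu²⁺(aq), so Q = [Cu²⁺(aq)] / [Hg²⁺(aq)] = 0.00619 and log Q = −2.208.
By the Nernst equation, E = +0.51 − (0.0591/2)·(−2.208) = +0.58 V.

+0.58 V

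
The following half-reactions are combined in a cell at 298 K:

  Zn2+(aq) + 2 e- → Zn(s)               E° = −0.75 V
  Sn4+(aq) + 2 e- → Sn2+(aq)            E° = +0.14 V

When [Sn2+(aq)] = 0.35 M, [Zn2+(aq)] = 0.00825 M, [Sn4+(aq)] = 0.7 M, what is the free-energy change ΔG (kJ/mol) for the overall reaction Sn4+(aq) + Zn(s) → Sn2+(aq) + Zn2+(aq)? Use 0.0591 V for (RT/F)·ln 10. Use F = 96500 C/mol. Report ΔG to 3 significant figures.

−185 kJ/mol

With Sn⁴⁺/Sn²⁺ reduced at the cathode, E°cell = +0.14 − (−0.75) = +0.89 V and n = 2.
The reaction quotient is ([Sn2+(aq)]·[Zn2+(aq)]) / [Sn4+(aq)] = 0.00413; by Nernst, E = +0.89 − (0.0591/2)(−2.385) = +0.9605 V.
Then ΔG = −nFE = −2 × 96500 × +0.9605 J/mol = −185 kJ/mol.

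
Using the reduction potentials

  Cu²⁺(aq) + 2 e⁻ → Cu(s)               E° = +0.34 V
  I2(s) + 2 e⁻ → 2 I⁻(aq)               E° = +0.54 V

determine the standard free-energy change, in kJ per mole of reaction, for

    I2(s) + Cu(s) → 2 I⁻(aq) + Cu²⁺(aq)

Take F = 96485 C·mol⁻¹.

In the reaction as written I2(s) is reduced, so the I₂/I⁻ couple is the cathode and Cu²⁺/Cu is the anode.
E°cell = +0.54 − (+0.34) = +0.20 V; balancing electrons gives n = 2.
ΔG° = −nFE°cell = −(2)(96485)(+0.20) J/mol = −38.6 kJ/mol.

−38.6 kJ/mol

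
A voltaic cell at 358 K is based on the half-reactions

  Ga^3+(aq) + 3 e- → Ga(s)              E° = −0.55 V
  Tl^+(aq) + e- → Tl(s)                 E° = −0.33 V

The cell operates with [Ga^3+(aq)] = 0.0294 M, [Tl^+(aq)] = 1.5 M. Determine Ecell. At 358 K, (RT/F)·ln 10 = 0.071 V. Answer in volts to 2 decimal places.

+0.27 V

The Tl⁺/Tl couple has the more positive E°, so it is the cathode; Ga³⁺/Ga is the anode.
E°cell = −0.33 − (−0.55) = +0.22 V, with n = 3 electrons transferred.
For the overall reaction 3 Tl^+(aq) + Ga(s) → 3 Tl(s) + Ga^3+(aq), Q = [Ga^3+(aq)] / [Tl^+(aq)]^3 = 0.00871, giving log Q = −2.060.
E = E° − (0.071/n)·log Q = +0.22 − (0.071/3)(−2.060) = +0.27 V.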